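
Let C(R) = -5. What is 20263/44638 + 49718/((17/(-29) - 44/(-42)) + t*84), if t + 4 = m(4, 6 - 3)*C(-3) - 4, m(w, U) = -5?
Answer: 1369188511535/38832069254 ≈ 35.259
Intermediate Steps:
t = 17 (t = -4 + (-5*(-5) - 4) = -4 + (25 - 4) = -4 + 21 = 17)
20263/44638 + 49718/((17/(-29) - 44/(-42)) + t*84) = 20263/44638 + 49718/((17/(-29) - 44/(-42)) + 17*84) = 20263*(1/44638) + 49718/((17*(-1/29) - 44*(-1/42)) + 1428) = 20263/44638 + 49718/((-17/29 + 22/21) + 1428) = 20263/44638 + 49718/(281/609 + 1428) = 20263/44638 + 49718/(869933/609) = 20263/44638 + 49718*(609/869933) = 20263/44638 + 30278262/869933 = 1369188511535/38832069254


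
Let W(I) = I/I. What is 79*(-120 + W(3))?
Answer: -9401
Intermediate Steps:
W(I) = 1
79*(-120 + W(3)) = 79*(-120 + 1) = 79*(-119) = -9401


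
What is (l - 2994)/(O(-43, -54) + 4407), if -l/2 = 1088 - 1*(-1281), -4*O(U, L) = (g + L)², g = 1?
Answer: -30928/14819 ≈ -2.0871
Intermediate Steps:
O(U, L) = -(1 + L)²/4
l = -4738 (l = -2*(1088 - 1*(-1281)) = -2*(1088 + 1281) = -2*2369 = -4738)
(l - 2994)/(O(-43, -54) + 4407) = (-4738 - 2994)/(-(1 - 54)²/4 + 4407) = -7732/(-¼*(-53)² + 4407) = -7732/(-¼*2809 + 4407) = -7732/(-2809/4 + 4407) = -7732/14819/4 = -7732*4/14819 = -30928/14819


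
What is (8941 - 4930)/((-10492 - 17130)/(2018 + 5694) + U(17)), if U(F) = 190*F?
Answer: 5155472/4147023 ≈ 1.2432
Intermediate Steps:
(8941 - 4930)/((-10492 - 17130)/(2018 + 5694) + U(17)) = (8941 - 4930)/((-10492 - 17130)/(2018 + 5694) + 190*17) = 4011/(-27622/7712 + 3230) = 4011/(-27622*1/7712 + 3230) = 4011/(-13811/3856 + 3230) = 4011/(12441069/3856) = 4011*(3856/12441069) = 5155472/4147023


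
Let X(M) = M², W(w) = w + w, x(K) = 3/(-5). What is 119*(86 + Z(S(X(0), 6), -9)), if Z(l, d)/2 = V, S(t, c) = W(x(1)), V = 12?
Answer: 13090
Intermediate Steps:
x(K) = -⅗ (x(K) = 3*(-⅕) = -⅗)
W(w) = 2*w
S(t, c) = -6/5 (S(t, c) = 2*(-⅗) = -6/5)
Z(l, d) = 24 (Z(l, d) = 2*12 = 24)
119*(86 + Z(S(X(0), 6), -9)) = 119*(86 + 24) = 119*110 = 13090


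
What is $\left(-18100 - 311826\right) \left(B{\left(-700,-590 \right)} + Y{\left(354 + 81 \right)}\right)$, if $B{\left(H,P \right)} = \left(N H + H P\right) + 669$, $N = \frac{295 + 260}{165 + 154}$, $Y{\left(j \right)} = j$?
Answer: $- \frac{43454776489976}{319} \approx -1.3622 \cdot 10^{11}$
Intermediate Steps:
$N = \frac{555}{319} \approx 1.7398$
$B{\left(H,P \right)} = 669 + \frac{555 H}{319} + H P$ ($B{\left(H,P \right)} = \left(\frac{555 H}{319} + H P\right) + 669 = 669 + \frac{555 H}{319} + H P$)
$\left(-18100 - 311826\right) \left(B{\left(-700,-590 \right)} + Y{\left(354 + 81 \right)}\right) = \left(-18100 - 311826\right) \left(\left(669 + \frac{555}{319} \left(-700\right) - -413000\right) + \left(354 + 81\right)\right) = - 329926 \left(\left(669 - \frac{388500}{319} + 413000\right) + 435\right) = - 329926 \left(\frac{131571911}{319} + 435\right) = \left(-329926\right) \frac{131710676}{319} = - \frac{43454776489976}{319}$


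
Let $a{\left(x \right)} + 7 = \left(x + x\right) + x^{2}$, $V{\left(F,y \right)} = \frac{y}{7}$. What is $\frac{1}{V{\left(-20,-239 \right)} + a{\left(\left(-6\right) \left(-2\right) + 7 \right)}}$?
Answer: $\frac{7}{2505} \approx 0.0027944$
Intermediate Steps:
$V{\left(F,y \right)} = \frac{y}{7}$ ($V{\left(F,y \right)} = y \frac{1}{7} = \frac{y}{7}$)
$a{\left(x \right)} = -7 + x^{2} + 2 x$ ($a{\left(x \right)} = -7 + \left(\left(x + x\right) + x^{2}\right) = -7 + \left(2 x + x^{2}\right) = -7 + \left(x^{2} + 2 x\right) = -7 + x^{2} + 2 x$)
$\frac{1}{V{\left(-20,-239 \right)} + a{\left(\left(-6\right) \left(-2\right) + 7 \right)}} = \frac{1}{\frac{1}{7} \left(-239\right) + \left(-7 + \left(\left(-6\right) \left(-2\right) + 7\right)^{2} + 2 \left(\left(-6\right) \left(-2\right) + 7\right)\right)} = \frac{1}{- \frac{239}{7} + \left(-7 + \left(12 + 7\right)^{2} + 2 \left(12 + 7\right)\right)} = \frac{1}{- \frac{239}{7} + \left(-7 + 19^{2} + 2 \cdot 19\right)} = \frac{1}{- \frac{239}{7} + \left(-7 + 361 + 38\right)} = \frac{1}{- \frac{239}{7} + 392} = \frac{1}{\frac{2505}{7}} = \frac{7}{2505}$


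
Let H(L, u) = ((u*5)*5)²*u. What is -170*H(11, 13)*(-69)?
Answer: 16106756250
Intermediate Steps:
H(L, u) = 625*u³ (H(L, u) = ((5*u)*5)²*u = (25*u)²*u = (625*u²)*u = 625*u³)
-170*H(11, 13)*(-69) = -106250*13³*(-69) = -106250*2197*(-69) = -170*1373125*(-69) = -233431250*(-69) = 16106756250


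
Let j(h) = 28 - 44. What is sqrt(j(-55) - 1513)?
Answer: I*sqrt(1529) ≈ 39.102*I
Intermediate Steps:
j(h) = -16
sqrt(j(-55) - 1513) = sqrt(-16 - 1513) = sqrt(-1529) = I*sqrt(1529)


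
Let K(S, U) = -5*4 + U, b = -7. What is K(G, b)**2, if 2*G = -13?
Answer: 729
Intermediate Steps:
G = -13/2 (G = (1/2)*(-13) = -13/2 ≈ -6.5000)
K(S, U) = -20 + U
K(G, b)**2 = (-20 - 7)**2 = (-27)**2 = 729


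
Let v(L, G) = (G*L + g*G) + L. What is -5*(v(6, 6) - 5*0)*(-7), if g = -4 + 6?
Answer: 1890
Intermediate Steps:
g = 2
v(L, G) = L + 2*G + G*L (v(L, G) = (G*L + 2*G) + L = (2*G + G*L) + L = L + 2*G + G*L)
-5*(v(6, 6) - 5*0)*(-7) = -5*((6 + 2*6 + 6*6) - 5*0)*(-7) = -5*((6 + 12 + 36) + 0)*(-7) = -5*(54 + 0)*(-7) = -5*54*(-7) = -270*(-7) = 1890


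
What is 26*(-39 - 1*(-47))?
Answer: 208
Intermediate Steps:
26*(-39 - 1*(-47)) = 26*(-39 + 47) = 26*8 = 208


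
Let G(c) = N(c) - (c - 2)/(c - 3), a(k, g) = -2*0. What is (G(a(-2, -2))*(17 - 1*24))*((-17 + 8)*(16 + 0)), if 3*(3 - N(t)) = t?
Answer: 2352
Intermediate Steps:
N(t) = 3 - t/3
a(k, g) = 0
G(c) = 3 - c/3 - (-2 + c)/(-3 + c) (G(c) = (3 - c/3) - (c - 2)/(c - 3) = (3 - c/3) - (-2 + c)/(-3 + c) = 3 - c/3 - (-2 + c)/(-3 + c))
(G(a(-2, -2))*(17 - 1*24))*((-17 + 8)*(16 + 0)) = (((-21 - 1*0*(-9 + 0))/(3*(-3 + 0)))*(17 - 1*24))*((-17 + 8)*(16 + 0)) = (((1/3)*(-21 - 1*0*(-9))/(-3))*(17 - 24))*(-9*16) = (((1/3)*(-1/3)*(-21 + 0))*(-7))*(-144) = (((1/3)*(-1/3)*(-21))*(-7))*(-144) = ((7/3)*(-7))*(-144) = -49/3*(-144) = 2352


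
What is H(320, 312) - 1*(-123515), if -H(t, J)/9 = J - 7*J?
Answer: 140363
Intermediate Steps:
H(t, J) = 54*J (H(t, J) = -9*(J - 7*J) = -(-54)*J = 54*J)
H(320, 312) - 1*(-123515) = 54*312 - 1*(-123515) = 16848 + 123515 = 140363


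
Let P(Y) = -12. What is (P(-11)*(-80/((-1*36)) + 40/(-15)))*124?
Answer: 1984/3 ≈ 661.33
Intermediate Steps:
(P(-11)*(-80/((-1*36)) + 40/(-15)))*124 = -12*(-80/((-1*36)) + 40/(-15))*124 = -12*(-80/(-36) + 40*(-1/15))*124 = -12*(-80*(-1/36) - 8/3)*124 = -12*(20/9 - 8/3)*124 = -12*(-4/9)*124 = (16/3)*124 = 1984/3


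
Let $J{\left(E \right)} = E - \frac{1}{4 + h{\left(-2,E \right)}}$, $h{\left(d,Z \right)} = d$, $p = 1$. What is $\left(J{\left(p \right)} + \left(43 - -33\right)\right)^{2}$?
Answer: $\frac{23409}{4} \approx 5852.3$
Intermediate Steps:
$J{\left(E \right)} = - \frac{1}{2} + E$ ($J{\left(E \right)} = E - \frac{1}{4 - 2} = E - \frac{1}{2} = - \frac{1}{2} + E$)
$\left(J{\left(p \right)} + \left(43 - -33\right)\right)^{2} = \left(\left(- \frac{1}{2} + 1\right) + \left(43 - -33\right)\right)^{2} = \left(\frac{1}{2} + \left(43 + 33\right)\right)^{2} = \left(\frac{1}{2} + 76\right)^{2} = \left(\frac{153}{2}\right)^{2} = \frac{23409}{4}$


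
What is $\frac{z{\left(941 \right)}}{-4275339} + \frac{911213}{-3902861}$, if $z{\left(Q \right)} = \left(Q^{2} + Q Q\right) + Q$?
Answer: $- \frac{10811235590690}{16686053844879} \approx -0.64792$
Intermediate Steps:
$z{\left(Q \right)} = Q + 2 Q^{2}$ ($z{\left(Q \right)} = \left(Q^{2} + Q^{2}\right) + Q = 2 Q^{2} + Q = Q + 2 Q^{2}$)
$\frac{z{\left(941 \right)}}{-4275339} + \frac{911213}{-3902861} = \frac{941 \left(1 + 2 \cdot 941\right)}{-4275339} + \frac{911213}{-3902861} = 941 \left(1 + 1882\right) \left(- \frac{1}{4275339}\right) + 911213 \left(- \frac{1}{3902861}\right) = 941 \cdot 1883 \left(- \frac{1}{4275339}\right) - \frac{911213}{3902861} = 1771903 \left(- \frac{1}{4275339}\right) - \frac{911213}{3902861} = - \frac{1771903}{4275339} - \frac{911213}{3902861} = - \frac{10811235590690}{16686053844879}$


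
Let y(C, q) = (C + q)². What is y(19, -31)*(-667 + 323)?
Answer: -49536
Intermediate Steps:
y(19, -31)*(-667 + 323) = (19 - 31)²*(-667 + 323) = (-12)²*(-344) = 144*(-344) = -49536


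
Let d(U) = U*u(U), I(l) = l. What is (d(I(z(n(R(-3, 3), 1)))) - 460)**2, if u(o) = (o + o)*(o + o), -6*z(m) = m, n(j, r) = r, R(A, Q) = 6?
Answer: 617075281/2916 ≈ 2.1162e+5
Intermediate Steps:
z(m) = -m/6
u(o) = 4*o**2 (u(o) = (2*o)*(2*o) = 4*o**2)
d(U) = 4*U**3 (d(U) = U*(4*U**2) = 4*U**3)
(d(I(z(n(R(-3, 3), 1)))) - 460)**2 = (4*(-1/6*1)**3 - 460)**2 = (4*(-1/6)**3 - 460)**2 = (4*(-1/216) - 460)**2 = (-1/54 - 460)**2 = (-24841/54)**2 = 617075281/2916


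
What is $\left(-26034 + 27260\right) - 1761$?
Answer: $-535$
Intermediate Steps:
$\left(-26034 + 27260\right) - 1761 = 1226 - 1761 = -535$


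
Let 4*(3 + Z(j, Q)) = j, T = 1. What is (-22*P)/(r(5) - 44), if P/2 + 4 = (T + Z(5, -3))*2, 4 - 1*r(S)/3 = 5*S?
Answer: -242/107 ≈ -2.2617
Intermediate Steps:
Z(j, Q) = -3 + j/4
r(S) = 12 - 15*S
P = -11 (P = -8 + 2*((1 + (-3 + (¼)*5))*2) = -8 + 2*((1 + (-3 + 5/4))*2) = -8 + 2*((1 - 7/4)*2) = -8 + 2*(-¾*2) = -8 + 2*(-3/2) = -8 - 3 = -11)
(-22*P)/(r(5) - 44) = (-22*(-11))/((12 - 15*5) - 44) = 242/((12 - 75) - 44) = 242/(-63 - 44) = 242/(-107) = 242*(-1/107) = -242/107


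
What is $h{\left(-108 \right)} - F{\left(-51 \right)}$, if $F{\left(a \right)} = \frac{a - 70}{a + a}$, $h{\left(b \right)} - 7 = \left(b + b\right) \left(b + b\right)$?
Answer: $\frac{4759505}{102} \approx 46662.0$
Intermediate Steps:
$h{\left(b \right)} = 7 + 4 b^{2}$ ($h{\left(b \right)} = 7 + \left(b + b\right) \left(b + b\right) = 7 + 2 b 2 b = 7 + 4 b^{2}$)
$F{\left(a \right)} = \frac{-70 + a}{2 a}$
$h{\left(-108 \right)} - F{\left(-51 \right)} = \left(7 + 4 \left(-108\right)^{2}\right) - \frac{-70 - 51}{2 \left(-51\right)} = \left(7 + 4 \cdot 11664\right) - \frac{1}{2} \left(- \frac{1}{51}\right) \left(-121\right) = \left(7 + 46656\right) - \frac{121}{102} = 46663 - \frac{121}{102} = \frac{4759505}{102}$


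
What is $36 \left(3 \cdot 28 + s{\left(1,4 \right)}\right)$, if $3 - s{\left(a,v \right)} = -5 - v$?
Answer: $3456$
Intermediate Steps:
$s{\left(a,v \right)} = 8 + v$ ($s{\left(a,v \right)} = 3 - \left(-5 - v\right) = 3 + \left(5 + v\right) = 8 + v$)
$36 \left(3 \cdot 28 + s{\left(1,4 \right)}\right) = 36 \left(3 \cdot 28 + \left(8 + 4\right)\right) = 36 \left(84 + 12\right) = 36 \cdot 96 = 3456$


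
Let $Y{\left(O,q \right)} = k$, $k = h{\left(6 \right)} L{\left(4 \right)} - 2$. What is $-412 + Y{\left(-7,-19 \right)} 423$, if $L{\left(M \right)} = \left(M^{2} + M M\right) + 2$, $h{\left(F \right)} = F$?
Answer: $85034$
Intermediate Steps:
$L{\left(M \right)} = 2 + 2 M^{2}$ ($L{\left(M \right)} = \left(M^{2} + M^{2}\right) + 2 = 2 M^{2} + 2 = 2 + 2 M^{2}$)
$k = 202$ ($k = 6 \left(2 + 2 \cdot 4^{2}\right) - 2 = 6 \left(2 + 2 \cdot 16\right) - 2 = 6 \left(2 + 32\right) - 2 = 6 \cdot 34 - 2 = 204 - 2 = 202$)
$Y{\left(O,q \right)} = 202$
$-412 + Y{\left(-7,-19 \right)} 423 = -412 + 202 \cdot 423 = -412 + 85446 = 85034$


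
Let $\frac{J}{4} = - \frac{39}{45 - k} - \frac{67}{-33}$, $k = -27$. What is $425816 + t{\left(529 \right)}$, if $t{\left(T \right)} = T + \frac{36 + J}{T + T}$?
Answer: $\frac{9923607143}{23276} \approx 4.2635 \cdot 10^{5}$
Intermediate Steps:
$J = \frac{131}{22}$ ($J = 4 \left(- \frac{39}{45 - -27} - \frac{67}{-33}\right) = 4 \left(- \frac{39}{45 + 27} - - \frac{67}{33}\right) = 4 \left(- \frac{39}{72} + \frac{67}{33}\right) = 4 \left(\left(-39\right) \frac{1}{72} + \frac{67}{33}\right) = 4 \left(- \frac{13}{24} + \frac{67}{33}\right) = 4 \cdot \frac{131}{88} = \frac{131}{22} \approx 5.9545$)
$t{\left(T \right)} = T + \frac{923}{44 T}$ ($t{\left(T \right)} = T + \frac{36 + \frac{131}{22}}{T + T} = T + \frac{923}{22 \cdot 2 T} = T + \frac{923 \frac{1}{2 T}}{22} = T + \frac{923}{44 T}$)
$425816 + t{\left(529 \right)} = 425816 + \left(529 + \frac{923}{44 \cdot 529}\right) = 425816 + \left(529 + \frac{923}{44} \cdot \frac{1}{529}\right) = 425816 + \left(529 + \frac{923}{23276}\right) = 425816 + \frac{12313927}{23276} = \frac{9923607143}{23276}$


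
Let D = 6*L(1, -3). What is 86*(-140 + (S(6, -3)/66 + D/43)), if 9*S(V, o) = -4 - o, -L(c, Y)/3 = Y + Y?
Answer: -3511771/297 ≈ -11824.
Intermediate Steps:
L(c, Y) = -6*Y (L(c, Y) = -3*(Y + Y) = -6*Y)
S(V, o) = -4/9 - o/9 (S(V, o) = (-4 - o)/9 = -4/9 - o/9)
D = 108 (D = 6*(-6*(-3)) = 6*18 = 108)
86*(-140 + (S(6, -3)/66 + D/43)) = 86*(-140 + ((-4/9 - ⅑*(-3))/66 + 108/43)) = 86*(-140 + ((-4/9 + ⅓)*(1/66) + 108*(1/43))) = 86*(-140 + (-⅑*1/66 + 108/43)) = 86*(-140 + (-1/594 + 108/43)) = 86*(-140 + 64109/25542) = 86*(-3511771/25542) = -3511771/297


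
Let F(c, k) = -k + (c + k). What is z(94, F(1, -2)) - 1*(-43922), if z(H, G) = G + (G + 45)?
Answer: 43969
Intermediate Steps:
F(c, k) = c
z(H, G) = 45 + 2*G (z(H, G) = G + (45 + G) = 45 + 2*G)
z(94, F(1, -2)) - 1*(-43922) = (45 + 2*1) - 1*(-43922) = (45 + 2) + 43922 = 47 + 43922 = 43969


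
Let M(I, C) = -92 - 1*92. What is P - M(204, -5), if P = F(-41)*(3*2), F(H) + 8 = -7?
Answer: 94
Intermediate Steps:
F(H) = -15 (F(H) = -8 - 7 = -15)
P = -90 (P = -45*2 = -15*6 = -90)
M(I, C) = -184 (M(I, C) = -92 - 92 = -184)
P - M(204, -5) = -90 - 1*(-184) = -90 + 184 = 94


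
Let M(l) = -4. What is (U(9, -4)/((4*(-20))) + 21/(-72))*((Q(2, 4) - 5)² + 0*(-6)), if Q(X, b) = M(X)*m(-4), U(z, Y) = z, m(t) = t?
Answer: -11737/240 ≈ -48.904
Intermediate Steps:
Q(X, b) = 16 (Q(X, b) = -4*(-4) = 16)
(U(9, -4)/((4*(-20))) + 21/(-72))*((Q(2, 4) - 5)² + 0*(-6)) = (9/((4*(-20))) + 21/(-72))*((16 - 5)² + 0*(-6)) = (9/(-80) + 21*(-1/72))*(11² + 0) = (9*(-1/80) - 7/24)*(121 + 0) = (-9/80 - 7/24)*121 = -97/240*121 = -11737/240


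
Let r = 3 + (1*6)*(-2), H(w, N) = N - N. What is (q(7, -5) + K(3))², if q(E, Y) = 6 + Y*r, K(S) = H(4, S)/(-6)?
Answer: 2601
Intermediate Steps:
H(w, N) = 0
r = -9 (r = 3 + 6*(-2) = 3 - 12 = -9)
K(S) = 0 (K(S) = 0/(-6) = 0*(-⅙) = 0)
q(E, Y) = 6 - 9*Y (q(E, Y) = 6 + Y*(-9) = 6 - 9*Y)
(q(7, -5) + K(3))² = ((6 - 9*(-5)) + 0)² = ((6 + 45) + 0)² = (51 + 0)² = 51² = 2601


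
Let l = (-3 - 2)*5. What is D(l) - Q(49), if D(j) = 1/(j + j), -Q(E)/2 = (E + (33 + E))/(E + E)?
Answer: 6501/2450 ≈ 2.6535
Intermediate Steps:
l = -25 (l = -5*5 = -25)
Q(E) = -(33 + 2*E)/E (Q(E) = -2*(E + (33 + E))/(E + E) = -2*(33 + 2*E)/(2*E) = -2*(33 + 2*E)*1/(2*E) = -(33 + 2*E)/E)
D(j) = 1/(2*j)
D(l) - Q(49) = (1/2)/(-25) - (-2 - 33/49) = (1/2)*(-1/25) - (-2 - 33*1/49) = -1/50 - (-2 - 33/49) = -1/50 - 1*(-131/49) = -1/50 + 131/49 = 6501/2450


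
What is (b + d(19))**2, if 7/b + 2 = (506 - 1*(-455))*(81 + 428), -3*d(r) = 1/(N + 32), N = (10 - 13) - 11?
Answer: 26543903929/77521791185316 ≈ 0.00034241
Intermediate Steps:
N = -14 (N = -3 - 11 = -14)
d(r) = -1/54 (d(r) = -1/(3*(-14 + 32)) = -1/3/18 = -1/3*1/18 = -1/54)
b = 7/489147 (b = 7/(-2 + (506 - 1*(-455))*(81 + 428)) = 7/(-2 + (506 + 455)*509) = 7/(-2 + 961*509) = 7/(-2 + 489149) = 7/489147 ≈ 1.4311e-5)
(b + d(19))**2 = (7/489147 - 1/54)**2 = (-162923/8804646)**2 = 26543903929/77521791185316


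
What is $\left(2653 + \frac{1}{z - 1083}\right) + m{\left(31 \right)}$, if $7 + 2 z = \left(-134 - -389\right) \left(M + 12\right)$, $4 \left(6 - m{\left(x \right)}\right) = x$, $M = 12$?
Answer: $\frac{41857943}{15788} \approx 2651.3$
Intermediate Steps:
$m{\left(x \right)} = 6 - \frac{x}{4}$
$z = \frac{6113}{2}$ ($z = - \frac{7}{2} + \frac{\left(-134 - -389\right) \left(12 + 12\right)}{2} = - \frac{7}{2} + \frac{\left(-134 + 389\right) 24}{2} = - \frac{7}{2} + \frac{255 \cdot 24}{2} = - \frac{7}{2} + \frac{1}{2} \cdot 6120 = - \frac{7}{2} + 3060 = \frac{6113}{2} \approx 3056.5$)
$\left(2653 + \frac{1}{z - 1083}\right) + m{\left(31 \right)} = \left(2653 + \frac{1}{\frac{6113}{2} - 1083}\right) + \left(6 - \frac{31}{4}\right) = \left(2653 + \frac{1}{\frac{3947}{2}}\right) + \left(6 - \frac{31}{4}\right) = \left(2653 + \frac{2}{3947}\right) - \frac{7}{4} = \frac{10471393}{3947} - \frac{7}{4} = \frac{41857943}{15788}$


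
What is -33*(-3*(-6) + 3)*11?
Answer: -7623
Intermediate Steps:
-33*(-3*(-6) + 3)*11 = -33*(18 + 3)*11 = -693*11 = -33*231 = -7623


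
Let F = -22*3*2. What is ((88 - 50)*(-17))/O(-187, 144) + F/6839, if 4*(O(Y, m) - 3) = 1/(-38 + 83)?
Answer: -795310332/3699899 ≈ -214.95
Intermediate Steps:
F = -132 (F = -66*2 = -132)
O(Y, m) = 541/180 (O(Y, m) = 3 + 1/(4*(-38 + 83)) = 3 + (1/4)/45 = 3 + (1/4)*(1/45) = 3 + 1/180 = 541/180)
((88 - 50)*(-17))/O(-187, 144) + F/6839 = ((88 - 50)*(-17))/(541/180) - 132/6839 = (38*(-17))*(180/541) - 132*1/6839 = -646*180/541 - 132/6839 = -116280/541 - 132/6839 = -795310332/3699899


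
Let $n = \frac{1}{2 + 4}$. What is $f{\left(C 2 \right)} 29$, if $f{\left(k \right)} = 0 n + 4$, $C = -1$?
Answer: $116$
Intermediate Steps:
$n = \frac{1}{6} \approx 0.16667$
$f{\left(k \right)} = 4$ ($f{\left(k \right)} = 0 \cdot \frac{1}{6} + 4 = 0 + 4 = 4$)
$f{\left(C 2 \right)} 29 = 4 \cdot 29 = 116$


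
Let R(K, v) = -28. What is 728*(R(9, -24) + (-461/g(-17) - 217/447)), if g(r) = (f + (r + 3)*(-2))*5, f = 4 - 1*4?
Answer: -51705862/2235 ≈ -23135.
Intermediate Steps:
f = 0 (f = 4 - 4 = 0)
g(r) = -30 - 10*r (g(r) = (0 + (r + 3)*(-2))*5 = (0 + (3 + r)*(-2))*5 = (0 + (-6 - 2*r))*5 = (-6 - 2*r)*5 = -30 - 10*r)
728*(R(9, -24) + (-461/g(-17) - 217/447)) = 728*(-28 + (-461/(-30 - 10*(-17)) - 217/447)) = 728*(-28 + (-461/(-30 + 170) - 217*1/447)) = 728*(-28 + (-461/140 - 217/447)) = 728*(-28 - 236447/62580) = 728*(-1988687/62580) = -51705862/2235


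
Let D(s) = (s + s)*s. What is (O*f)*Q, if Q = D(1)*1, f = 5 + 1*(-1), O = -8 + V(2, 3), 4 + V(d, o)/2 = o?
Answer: -80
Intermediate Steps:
V(d, o) = -8 + 2*o
D(s) = 2*s² (D(s) = (2*s)*s = 2*s²)
O = -10 (O = -8 + (-8 + 2*3) = -8 + (-8 + 6) = -8 - 2 = -10)
f = 4 (f = 5 - 1 = 4)
Q = 2 (Q = (2*1²)*1 = (2*1)*1 = 2*1 = 2)
(O*f)*Q = -10*4*2 = -40*2 = -80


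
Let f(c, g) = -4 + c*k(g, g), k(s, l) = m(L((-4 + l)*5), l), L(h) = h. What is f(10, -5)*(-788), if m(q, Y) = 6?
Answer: -44128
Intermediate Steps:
k(s, l) = 6
f(c, g) = -4 + 6*c (f(c, g) = -4 + c*6 = -4 + 6*c)
f(10, -5)*(-788) = (-4 + 6*10)*(-788) = (-4 + 60)*(-788) = 56*(-788) = -44128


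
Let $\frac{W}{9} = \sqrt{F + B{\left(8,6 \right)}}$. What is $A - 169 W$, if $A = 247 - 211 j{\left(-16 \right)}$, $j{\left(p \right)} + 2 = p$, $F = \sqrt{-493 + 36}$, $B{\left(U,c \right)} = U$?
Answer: $4045 - 1521 \sqrt{8 + i \sqrt{457}} \approx -1926.3 - 4141.1 i$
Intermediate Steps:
$F = i \sqrt{457}$ ($F = \sqrt{-457} = i \sqrt{457} \approx 21.378 i$)
$j{\left(p \right)} = -2 + p$
$A = 4045$ ($A = 247 - 211 \left(-2 - 16\right) = 247 - -3798 = 247 + 3798 = 4045$)
$W = 9 \sqrt{8 + i \sqrt{457}}$ ($W = 9 \sqrt{i \sqrt{457} + 8} = 9 \sqrt{8 + i \sqrt{457}} \approx 35.333 + 24.504 i$)
$A - 169 W = 4045 - 169 \cdot 9 \sqrt{8 + i \sqrt{457}} = 4045 - 1521 \sqrt{8 + i \sqrt{457}}$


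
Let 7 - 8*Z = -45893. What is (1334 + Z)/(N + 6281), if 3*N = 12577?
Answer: 42429/62840 ≈ 0.67519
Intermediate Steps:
N = 12577/3 (N = (⅓)*12577 = 12577/3 ≈ 4192.3)
Z = 11475/2 (Z = 7/8 - ⅛*(-45893) = 7/8 + 45893/8 = 11475/2 ≈ 5737.5)
(1334 + Z)/(N + 6281) = (1334 + 11475/2)/(12577/3 + 6281) = 14143/(2*(31420/3)) = (14143/2)*(3/31420) = 42429/62840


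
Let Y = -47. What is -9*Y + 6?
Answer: 429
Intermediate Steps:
-9*Y + 6 = -9*(-47) + 6 = 423 + 6 = 429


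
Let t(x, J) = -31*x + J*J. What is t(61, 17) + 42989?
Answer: 41387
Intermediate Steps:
t(x, J) = J² - 31*x (t(x, J) = -31*x + J² = J² - 31*x)
t(61, 17) + 42989 = (17² - 31*61) + 42989 = (289 - 1891) + 42989 = -1602 + 42989 = 41387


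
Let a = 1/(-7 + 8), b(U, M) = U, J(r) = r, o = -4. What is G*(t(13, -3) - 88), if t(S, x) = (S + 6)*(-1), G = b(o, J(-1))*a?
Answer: 428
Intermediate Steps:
a = 1 (a = 1/1 = 1)
G = -4 (G = -4*1 = -4)
t(S, x) = -6 - S (t(S, x) = (6 + S)*(-1) = -6 - S)
G*(t(13, -3) - 88) = -4*((-6 - 1*13) - 88) = -4*((-6 - 13) - 88) = -4*(-19 - 88) = -4*(-107) = 428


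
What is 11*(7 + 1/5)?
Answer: 396/5 ≈ 79.200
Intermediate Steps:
11*(7 + 1/5) = 11*(7 + ⅕) = 11*(36/5) = 396/5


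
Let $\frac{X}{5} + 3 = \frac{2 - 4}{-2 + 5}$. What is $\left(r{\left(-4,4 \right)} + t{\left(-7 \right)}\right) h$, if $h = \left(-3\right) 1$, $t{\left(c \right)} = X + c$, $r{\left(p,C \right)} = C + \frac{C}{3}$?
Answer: $60$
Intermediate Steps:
$r{\left(p,C \right)} = \frac{4 C}{3}$ ($r{\left(p,C \right)} = C + C \frac{1}{3} = C + \frac{C}{3} = \frac{4 C}{3}$)
$X = - \frac{55}{3}$ ($X = -15 + 5 \frac{2 - 4}{-2 + 5} = -15 + 5 \left(- \frac{2}{3}\right) = -15 - \frac{10}{3} = - \frac{55}{3} \approx -18.333$)
$t{\left(c \right)} = - \frac{55}{3} + c$
$h = -3$
$\left(r{\left(-4,4 \right)} + t{\left(-7 \right)}\right) h = \left(\frac{4}{3} \cdot 4 - \frac{76}{3}\right) \left(-3\right) = \left(\frac{16}{3} - \frac{76}{3}\right) \left(-3\right) = \left(-20\right) \left(-3\right) = 60$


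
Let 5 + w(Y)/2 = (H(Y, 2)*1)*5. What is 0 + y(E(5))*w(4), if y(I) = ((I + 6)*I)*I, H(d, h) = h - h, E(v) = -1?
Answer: -50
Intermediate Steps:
H(d, h) = 0
w(Y) = -10 (w(Y) = -10 + 2*((0*1)*5) = -10 + 2*(0*5) = -10 + 2*0 = -10 + 0 = -10)
y(I) = I**2*(6 + I) (y(I) = ((6 + I)*I)*I = (I*(6 + I))*I = I**2*(6 + I))
0 + y(E(5))*w(4) = 0 + ((-1)**2*(6 - 1))*(-10) = 0 + (1*5)*(-10) = 0 + 5*(-10) = 0 - 50 = -50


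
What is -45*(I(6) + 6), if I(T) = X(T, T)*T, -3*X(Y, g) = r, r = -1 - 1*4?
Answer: -720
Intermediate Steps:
r = -5 (r = -1 - 4 = -5)
X(Y, g) = 5/3 (X(Y, g) = -⅓*(-5) = 5/3)
I(T) = 5*T/3
-45*(I(6) + 6) = -45*((5/3)*6 + 6) = -45*(10 + 6) = -45*16 = -720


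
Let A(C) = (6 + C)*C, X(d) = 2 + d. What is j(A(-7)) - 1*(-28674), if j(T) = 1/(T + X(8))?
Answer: 487459/17 ≈ 28674.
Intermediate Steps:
A(C) = C*(6 + C)
j(T) = 1/(10 + T) (j(T) = 1/(T + (2 + 8)) = 1/(T + 10) = 1/(10 + T))
j(A(-7)) - 1*(-28674) = 1/(10 - 7*(6 - 7)) - 1*(-28674) = 1/(10 - 7*(-1)) + 28674 = 1/(10 + 7) + 28674 = 1/17 + 28674 = 487459/17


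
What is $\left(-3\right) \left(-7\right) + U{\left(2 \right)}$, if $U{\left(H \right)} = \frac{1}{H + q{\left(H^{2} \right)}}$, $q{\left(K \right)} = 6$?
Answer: $\frac{169}{8} \approx 21.125$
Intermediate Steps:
$U{\left(H \right)} = \frac{1}{6 + H}$ ($U{\left(H \right)} = \frac{1}{H + 6} = \frac{1}{6 + H}$)
$\left(-3\right) \left(-7\right) + U{\left(2 \right)} = \left(-3\right) \left(-7\right) + \frac{1}{6 + 2} = 21 + \frac{1}{8} = \frac{169}{8}$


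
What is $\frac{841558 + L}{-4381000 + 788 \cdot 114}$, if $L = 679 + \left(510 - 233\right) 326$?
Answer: $- \frac{932539}{4291168} \approx -0.21732$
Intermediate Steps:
$L = 90981$ ($L = 679 + 277 \cdot 326 = 679 + 90302 = 90981$)
$\frac{841558 + L}{-4381000 + 788 \cdot 114} = \frac{841558 + 90981}{-4381000 + 788 \cdot 114} = \frac{932539}{-4381000 + 89832} = \frac{932539}{-4291168} = 932539 \left(- \frac{1}{4291168}\right) = - \frac{932539}{4291168}$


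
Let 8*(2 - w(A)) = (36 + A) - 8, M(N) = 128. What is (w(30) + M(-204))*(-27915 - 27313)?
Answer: -6779237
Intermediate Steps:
w(A) = -3/2 - A/8 (w(A) = 2 - ((36 + A) - 8)/8 = 2 - (28 + A)/8 = 2 + (-7/2 - A/8) = -3/2 - A/8)
(w(30) + M(-204))*(-27915 - 27313) = ((-3/2 - 1/8*30) + 128)*(-27915 - 27313) = ((-3/2 - 15/4) + 128)*(-55228) = (-21/4 + 128)*(-55228) = (491/4)*(-55228) = -6779237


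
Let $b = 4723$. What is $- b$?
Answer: $-4723$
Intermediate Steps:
$- b = \left(-1\right) 4723 = -4723$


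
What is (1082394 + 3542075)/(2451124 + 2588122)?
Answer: 4624469/5039246 ≈ 0.91769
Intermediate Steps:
(1082394 + 3542075)/(2451124 + 2588122) = 4624469/5039246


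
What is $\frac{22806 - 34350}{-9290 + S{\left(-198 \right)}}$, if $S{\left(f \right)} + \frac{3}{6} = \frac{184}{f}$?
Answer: $\frac{2285712}{1839703} \approx 1.2424$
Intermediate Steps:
$S{\left(f \right)} = - \frac{1}{2} + \frac{184}{f}$
$\frac{22806 - 34350}{-9290 + S{\left(-198 \right)}} = \frac{22806 - 34350}{-9290 + \frac{368 - -198}{2 \left(-198\right)}} = - \frac{11544}{-9290 + \frac{1}{2} \left(- \frac{1}{198}\right) \left(368 + 198\right)} = - \frac{11544}{-9290 + \frac{1}{2} \left(- \frac{1}{198}\right) 566} = - \frac{11544}{-9290 - \frac{283}{198}} = - \frac{11544}{- \frac{1839703}{198}} = \left(-11544\right) \left(- \frac{198}{1839703}\right) = \frac{2285712}{1839703}$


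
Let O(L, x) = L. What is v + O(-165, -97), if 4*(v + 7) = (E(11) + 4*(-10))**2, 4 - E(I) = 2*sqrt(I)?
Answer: 163 + 36*sqrt(11) ≈ 282.40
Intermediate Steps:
E(I) = 4 - 2*sqrt(I)
v = -7 + (-36 - 2*sqrt(11))**2/4 (v = -7 + ((4 - 2*sqrt(11)) + 4*(-10))**2/4 = -7 + ((4 - 2*sqrt(11)) - 40)**2/4 = -7 + (-36 - 2*sqrt(11))**2/4 ≈ 447.40)
v + O(-165, -97) = (328 + 36*sqrt(11)) - 165 = 163 + 36*sqrt(11)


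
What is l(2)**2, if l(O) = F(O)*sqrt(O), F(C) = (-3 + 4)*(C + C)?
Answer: 32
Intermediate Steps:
F(C) = 2*C (F(C) = 1*(2*C) = 2*C)
l(O) = 2*O**(3/2) (l(O) = (2*O)*sqrt(O) = 2*O**(3/2))
l(2)**2 = (2*2**(3/2))**2 = (2*(2*sqrt(2)))**2 = (4*sqrt(2))**2 = 32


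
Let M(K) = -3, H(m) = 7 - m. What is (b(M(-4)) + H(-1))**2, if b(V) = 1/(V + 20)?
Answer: 18769/289 ≈ 64.945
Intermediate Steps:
b(V) = 1/(20 + V)
(b(M(-4)) + H(-1))**2 = (1/(20 - 3) + (7 - 1*(-1)))**2 = (1/17 + (7 + 1))**2 = (1/17 + 8)**2 = (137/17)**2 = 18769/289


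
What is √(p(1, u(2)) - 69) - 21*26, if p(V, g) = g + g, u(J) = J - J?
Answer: -546 + I*√69 ≈ -546.0 + 8.3066*I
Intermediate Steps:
u(J) = 0
p(V, g) = 2*g
√(p(1, u(2)) - 69) - 21*26 = √(2*0 - 69) - 21*26 = √(0 - 69) - 546 = √(-69) - 546 = I*√69 - 546 = -546 + I*√69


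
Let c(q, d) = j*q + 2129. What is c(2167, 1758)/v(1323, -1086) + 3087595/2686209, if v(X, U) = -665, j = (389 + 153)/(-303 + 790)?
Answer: -4940180272708/869942215695 ≈ -5.6787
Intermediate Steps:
j = 542/487 ≈ 1.1129
c(q, d) = 2129 + 542*q/487 (c(q, d) = 542*q/487 + 2129 = 2129 + 542*q/487)
c(2167, 1758)/v(1323, -1086) + 3087595/2686209 = (2129 + (542/487)*2167)/(-665) + 3087595/2686209 = (2129 + 1174514/487)*(-1/665) + 3087595*(1/2686209) = (2211337/487)*(-1/665) + 3087595/2686209 = -2211337/323855 + 3087595/2686209 = -4940180272708/869942215695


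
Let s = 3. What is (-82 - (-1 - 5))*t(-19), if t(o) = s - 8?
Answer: 380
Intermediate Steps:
t(o) = -5 (t(o) = 3 - 8 = -5)
(-82 - (-1 - 5))*t(-19) = (-82 - (-1 - 5))*(-5) = (-82 - (-6))*(-5) = (-82 - 1*(-6))*(-5) = (-82 + 6)*(-5) = -76*(-5) = 380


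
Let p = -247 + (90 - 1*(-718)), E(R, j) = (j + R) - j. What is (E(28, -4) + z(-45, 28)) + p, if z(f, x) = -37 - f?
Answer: 597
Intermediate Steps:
E(R, j) = R (E(R, j) = (R + j) - j = R)
p = 561 (p = -247 + (90 + 718) = -247 + 808 = 561)
(E(28, -4) + z(-45, 28)) + p = (28 + (-37 - 1*(-45))) + 561 = (28 + (-37 + 45)) + 561 = (28 + 8) + 561 = 36 + 561 = 597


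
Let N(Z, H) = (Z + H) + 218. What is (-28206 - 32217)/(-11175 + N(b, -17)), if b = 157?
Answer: 60423/10817 ≈ 5.5859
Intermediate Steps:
N(Z, H) = 218 + H + Z (N(Z, H) = (H + Z) + 218 = 218 + H + Z)
(-28206 - 32217)/(-11175 + N(b, -17)) = (-28206 - 32217)/(-11175 + (218 - 17 + 157)) = -60423/(-11175 + 358) = -60423/(-10817) = -60423*(-1/10817) = 60423/10817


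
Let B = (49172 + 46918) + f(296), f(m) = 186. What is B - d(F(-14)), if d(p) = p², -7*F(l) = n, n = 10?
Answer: 4717424/49 ≈ 96274.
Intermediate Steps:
B = 96276 (B = (49172 + 46918) + 186 = 96090 + 186 = 96276)
F(l) = -10/7 (F(l) = -⅐*10 = -10/7)
B - d(F(-14)) = 96276 - (-10/7)² = 96276 - 1*100/49 = 96276 - 100/49 = 4717424/49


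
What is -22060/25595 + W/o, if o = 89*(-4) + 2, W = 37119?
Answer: -63858003/604042 ≈ -105.72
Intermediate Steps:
o = -354 (o = -356 + 2 = -354)
-22060/25595 + W/o = -22060/25595 + 37119/(-354) = -22060*1/25595 + 37119*(-1/354) = -4412/5119 - 12373/118 = -63858003/604042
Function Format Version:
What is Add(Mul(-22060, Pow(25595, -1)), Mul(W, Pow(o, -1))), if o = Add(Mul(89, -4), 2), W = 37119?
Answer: Rational(-63858003, 604042) ≈ -105.72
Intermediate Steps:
o = -354 (o = Add(-356, 2) = -354)
Add(Mul(-22060, Pow(25595, -1)), Mul(W, Pow(o, -1))) = Add(Mul(-22060, Pow(25595, -1)), Mul(37119, Pow(-354, -1))) = Add(Mul(-22060, Rational(1, 25595)), Mul(37119, Rational(-1, 354))) = Add(Rational(-4412, 5119), Rational(-12373, 118)) = Rational(-63858003, 604042)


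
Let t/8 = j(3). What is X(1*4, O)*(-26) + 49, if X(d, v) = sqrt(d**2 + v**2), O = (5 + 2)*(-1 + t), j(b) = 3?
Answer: 49 - 26*sqrt(25937) ≈ -4138.3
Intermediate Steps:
t = 24 (t = 8*3 = 24)
O = 161 (O = (5 + 2)*(-1 + 24) = 7*23 = 161)
X(1*4, O)*(-26) + 49 = sqrt((1*4)**2 + 161**2)*(-26) + 49 = sqrt(4**2 + 25921)*(-26) + 49 = sqrt(16 + 25921)*(-26) + 49 = sqrt(25937)*(-26) + 49 = -26*sqrt(25937) + 49 = 49 - 26*sqrt(25937)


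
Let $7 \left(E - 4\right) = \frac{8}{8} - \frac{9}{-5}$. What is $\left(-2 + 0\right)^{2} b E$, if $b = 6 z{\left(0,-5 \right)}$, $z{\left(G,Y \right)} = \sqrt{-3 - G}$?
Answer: $\frac{528 i \sqrt{3}}{5} \approx 182.9 i$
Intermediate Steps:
$E = \frac{22}{5}$ ($E = 4 + \frac{\frac{8}{8} - \frac{9}{-5}}{7} = 4 + \frac{8 \cdot \frac{1}{8} - - \frac{9}{5}}{7} = 4 + \frac{1 + \frac{9}{5}}{7} = 4 + \frac{1}{7} \cdot \frac{14}{5} = 4 + \frac{2}{5} = \frac{22}{5} \approx 4.4$)
$b = 6 i \sqrt{3}$ ($b = 6 \sqrt{-3 - 0} = 6 \sqrt{-3 + 0} = 6 \sqrt{-3} = 6 i \sqrt{3} \approx 10.392 i$)
$\left(-2 + 0\right)^{2} b E = \left(-2 + 0\right)^{2} \cdot 6 i \sqrt{3} \cdot \frac{22}{5} = \left(-2\right)^{2} \cdot 6 i \sqrt{3} \cdot \frac{22}{5} = 4 \cdot 6 i \sqrt{3} \cdot \frac{22}{5} = 24 i \sqrt{3} \cdot \frac{22}{5} = \frac{528 i \sqrt{3}}{5}$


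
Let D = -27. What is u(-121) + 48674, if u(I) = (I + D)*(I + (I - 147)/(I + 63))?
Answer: 1911046/29 ≈ 65898.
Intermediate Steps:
u(I) = (-27 + I)*(I + (-147 + I)/(63 + I)) (u(I) = (I - 27)*(I + (I - 147)/(I + 63)) = (-27 + I)*(I + (-147 + I)/(63 + I)))
u(-121) + 48674 = (3969 + (-121)³ - 1875*(-121) + 37*(-121)²)/(63 - 121) + 48674 = (3969 - 1771561 + 226875 + 37*14641)/(-58) + 48674 = -(3969 - 1771561 + 226875 + 541717)/58 + 48674 = -1/58*(-999000) + 48674 = 499500/29 + 48674 = 1911046/29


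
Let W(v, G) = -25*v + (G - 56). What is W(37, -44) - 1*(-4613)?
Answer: 3588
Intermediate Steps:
W(v, G) = -56 + G - 25*v (W(v, G) = -25*v + (-56 + G) = -56 + G - 25*v)
W(37, -44) - 1*(-4613) = (-56 - 44 - 25*37) - 1*(-4613) = (-56 - 44 - 925) + 4613 = -1025 + 4613 = 3588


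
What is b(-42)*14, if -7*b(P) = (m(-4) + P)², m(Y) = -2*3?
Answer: -4608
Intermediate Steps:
m(Y) = -6
b(P) = -(-6 + P)²/7
b(-42)*14 = -(-6 - 42)²/7*14 = -⅐*(-48)²*14 = -⅐*2304*14 = -2304/7*14 = -4608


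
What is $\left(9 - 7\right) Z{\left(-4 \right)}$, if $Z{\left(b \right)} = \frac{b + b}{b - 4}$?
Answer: $2$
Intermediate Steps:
$Z{\left(b \right)} = \frac{2 b}{-4 + b}$
$\left(9 - 7\right) Z{\left(-4 \right)} = \left(9 - 7\right) 2 \left(-4\right) \frac{1}{-4 - 4} = 2 \cdot 2 \left(-4\right) \frac{1}{-8} = 2 \cdot 2 \left(-4\right) \left(- \frac{1}{8}\right) = 2 \cdot 1 = 2$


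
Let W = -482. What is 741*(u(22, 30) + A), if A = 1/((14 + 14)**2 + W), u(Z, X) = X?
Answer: 6714201/302 ≈ 22232.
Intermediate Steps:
A = 1/302 (A = 1/((14 + 14)**2 - 482) = 1/(28**2 - 482) = 1/(784 - 482) = 1/302 ≈ 0.0033113)
741*(u(22, 30) + A) = 741*(30 + 1/302) = 741*(9061/302) = 6714201/302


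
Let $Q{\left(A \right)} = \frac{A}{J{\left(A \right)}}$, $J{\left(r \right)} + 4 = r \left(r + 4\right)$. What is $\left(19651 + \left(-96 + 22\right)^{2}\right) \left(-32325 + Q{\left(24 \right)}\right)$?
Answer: $- \frac{135642305163}{167} \approx -8.1223 \cdot 10^{8}$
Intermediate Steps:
$J{\left(r \right)} = -4 + r \left(4 + r\right)$ ($J{\left(r \right)} = -4 + r \left(r + 4\right) = -4 + r \left(4 + r\right)$)
$Q{\left(A \right)} = \frac{A}{-4 + A^{2} + 4 A}$
$\left(19651 + \left(-96 + 22\right)^{2}\right) \left(-32325 + Q{\left(24 \right)}\right) = \left(19651 + \left(-96 + 22\right)^{2}\right) \left(-32325 + \frac{24}{-4 + 24^{2} + 4 \cdot 24}\right) = \left(19651 + \left(-74\right)^{2}\right) \left(-32325 + \frac{24}{-4 + 576 + 96}\right) = \left(19651 + 5476\right) \left(-32325 + \frac{24}{668}\right) = 25127 \left(-32325 + 24 \cdot \frac{1}{668}\right) = 25127 \left(-32325 + \frac{6}{167}\right) = 25127 \left(- \frac{5398269}{167}\right) = - \frac{135642305163}{167}$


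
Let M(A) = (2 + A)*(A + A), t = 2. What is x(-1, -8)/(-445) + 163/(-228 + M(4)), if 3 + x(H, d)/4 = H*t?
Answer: -13787/16020 ≈ -0.86061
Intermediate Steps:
x(H, d) = -12 + 8*H (x(H, d) = -12 + 4*(H*2) = -12 + 4*(2*H) = -12 + 8*H)
M(A) = 2*A*(2 + A) (M(A) = (2 + A)*(2*A) = 2*A*(2 + A))
x(-1, -8)/(-445) + 163/(-228 + M(4)) = (-12 + 8*(-1))/(-445) + 163/(-228 + 2*4*(2 + 4)) = (-12 - 8)*(-1/445) + 163/(-228 + 2*4*6) = -20*(-1/445) + 163/(-228 + 48) = 4/89 + 163/(-180) = 4/89 + 163*(-1/180) = 4/89 - 163/180 = -13787/16020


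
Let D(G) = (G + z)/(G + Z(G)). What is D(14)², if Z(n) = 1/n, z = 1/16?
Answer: 2480625/2483776 ≈ 0.99873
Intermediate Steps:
z = 1/16 (z = 1*(1/16) = 1/16 ≈ 0.062500)
D(G) = (1/16 + G)/(G + 1/G) (D(G) = (G + 1/16)/(G + 1/G) = (1/16 + G)/(G + 1/G))
D(14)² = ((1/16)*14*(1 + 16*14)/(1 + 14²))² = ((1/16)*14*(1 + 224)/(1 + 196))² = ((1/16)*14*225/197)² = ((1/16)*14*(1/197)*225)² = (1575/1576)² = 2480625/2483776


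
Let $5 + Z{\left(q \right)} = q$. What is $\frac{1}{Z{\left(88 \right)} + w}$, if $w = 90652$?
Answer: $\frac{1}{90735} \approx 1.1021 \cdot 10^{-5}$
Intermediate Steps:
$Z{\left(q \right)} = -5 + q$
$\frac{1}{Z{\left(88 \right)} + w} = \frac{1}{\left(-5 + 88\right) + 90652} = \frac{1}{83 + 90652} = \frac{1}{90735}$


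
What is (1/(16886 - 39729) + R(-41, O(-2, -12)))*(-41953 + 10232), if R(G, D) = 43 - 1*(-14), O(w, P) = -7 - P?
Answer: -41302328050/22843 ≈ -1.8081e+6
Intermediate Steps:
R(G, D) = 57 (R(G, D) = 43 + 14 = 57)
(1/(16886 - 39729) + R(-41, O(-2, -12)))*(-41953 + 10232) = (1/(16886 - 39729) + 57)*(-41953 + 10232) = (1/(-22843) + 57)*(-31721) = (-1/22843 + 57)*(-31721) = (1302050/22843)*(-31721) = -41302328050/22843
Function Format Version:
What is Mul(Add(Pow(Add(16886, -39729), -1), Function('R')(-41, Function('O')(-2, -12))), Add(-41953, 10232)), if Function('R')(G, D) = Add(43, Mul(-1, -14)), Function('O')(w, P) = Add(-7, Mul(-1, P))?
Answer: Rational(-41302328050, 22843) ≈ -1.8081e+6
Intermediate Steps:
Function('R')(G, D) = 57 (Function('R')(G, D) = Add(43, 14) = 57)
Mul(Add(Pow(Add(16886, -39729), -1), Function('R')(-41, Function('O')(-2, -12))), Add(-41953, 10232)) = Mul(Add(Pow(Add(16886, -39729), -1), 57), Add(-41953, 10232)) = Mul(Add(Pow(-22843, -1), 57), -31721) = Mul(Add(Rational(-1, 22843), 57), -31721) = Mul(Rational(1302050, 22843), -31721) = Rational(-41302328050, 22843)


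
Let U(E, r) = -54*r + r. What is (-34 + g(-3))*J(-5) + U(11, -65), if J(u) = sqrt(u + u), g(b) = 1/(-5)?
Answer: 3445 - 171*I*sqrt(10)/5 ≈ 3445.0 - 108.15*I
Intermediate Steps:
g(b) = -1/5
U(E, r) = -53*r
J(u) = sqrt(2)*sqrt(u) (J(u) = sqrt(2*u) = sqrt(2)*sqrt(u))
(-34 + g(-3))*J(-5) + U(11, -65) = (-34 - 1/5)*(sqrt(2)*sqrt(-5)) - 53*(-65) = -171*sqrt(2)*I*sqrt(5)/5 + 3445 = -171*I*sqrt(10)/5 + 3445 = 3445 - 171*I*sqrt(10)/5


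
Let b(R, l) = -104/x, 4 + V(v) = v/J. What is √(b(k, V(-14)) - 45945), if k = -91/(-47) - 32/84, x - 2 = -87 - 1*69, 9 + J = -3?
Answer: I*√272403901/77 ≈ 214.35*I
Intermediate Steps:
J = -12 (J = -9 - 3 = -12)
V(v) = -4 - v/12 (V(v) = -4 + v/(-12) = -4 + v*(-1/12) = -4 - v/12)
x = -154 (x = 2 + (-87 - 1*69) = 2 + (-87 - 69) = 2 - 156 = -154)
k = 1535/987 (k = -91*(-1/47) - 32*1/84 = 91/47 - 8/21 = 1535/987 ≈ 1.5552)
b(R, l) = 52/77 (b(R, l) = -104/(-154) = -104*(-1/154) = 52/77)
√(b(k, V(-14)) - 45945) = √(52/77 - 45945) = √(-3537713/77) = I*√272403901/77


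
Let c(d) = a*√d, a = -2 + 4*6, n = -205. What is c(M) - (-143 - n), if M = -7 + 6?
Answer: -62 + 22*I ≈ -62.0 + 22.0*I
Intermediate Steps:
a = 22 (a = -2 + 24 = 22)
M = -1
c(d) = 22*√d
c(M) - (-143 - n) = 22*√(-1) - (-143 - 1*(-205)) = 22*I - (-143 + 205) = 22*I - 1*62 = 22*I - 62 = -62 + 22*I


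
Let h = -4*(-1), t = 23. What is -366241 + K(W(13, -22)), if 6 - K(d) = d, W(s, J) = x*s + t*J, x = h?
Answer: -365781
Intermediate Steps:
h = 4
x = 4
W(s, J) = 4*s + 23*J
K(d) = 6 - d
-366241 + K(W(13, -22)) = -366241 + (6 - (4*13 + 23*(-22))) = -366241 + (6 - (52 - 506)) = -366241 + (6 - 1*(-454)) = -366241 + (6 + 454) = -366241 + 460 = -365781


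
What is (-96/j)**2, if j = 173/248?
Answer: 566820864/29929 ≈ 18939.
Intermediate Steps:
j = 173/248 (j = 173*(1/248) = 173/248 ≈ 0.69758)
(-96/j)**2 = (-96/173/248)**2 = (-96*248/173)**2 = (-23808/173)**2 = 566820864/29929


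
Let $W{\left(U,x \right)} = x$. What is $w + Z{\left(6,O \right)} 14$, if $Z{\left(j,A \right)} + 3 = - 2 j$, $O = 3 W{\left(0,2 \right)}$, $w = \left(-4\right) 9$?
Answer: $-246$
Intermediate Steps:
$w = -36$
$O = 6$ ($O = 3 \cdot 2 = 6$)
$Z{\left(j,A \right)} = -3 - 2 j$
$w + Z{\left(6,O \right)} 14 = -36 + \left(-3 - 12\right) 14 = -36 - 210 = -246$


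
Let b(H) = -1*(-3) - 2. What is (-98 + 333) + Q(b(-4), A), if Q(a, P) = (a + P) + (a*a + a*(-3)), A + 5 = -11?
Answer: 218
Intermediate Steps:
A = -16 (A = -5 - 11 = -16)
b(H) = 1 (b(H) = 3 - 2 = 1)
Q(a, P) = P + a² - 2*a (Q(a, P) = (P + a) + (a² - 3*a) = P + a² - 2*a)
(-98 + 333) + Q(b(-4), A) = (-98 + 333) + (-16 + 1² - 2*1) = 235 + (-16 + 1 - 2) = 235 - 17 = 218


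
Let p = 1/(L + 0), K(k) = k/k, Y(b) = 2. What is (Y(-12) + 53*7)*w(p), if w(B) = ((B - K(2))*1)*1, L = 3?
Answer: -746/3 ≈ -248.67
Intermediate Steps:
K(k) = 1
p = 1/3 (p = 1/(3 + 0) = 1/3 ≈ 0.33333)
w(B) = -1 + B (w(B) = ((B - 1*1)*1)*1 = ((B - 1)*1)*1 = ((-1 + B)*1)*1 = (-1 + B)*1 = -1 + B)
(Y(-12) + 53*7)*w(p) = (2 + 53*7)*(-1 + 1/3) = (2 + 371)*(-2/3) = 373*(-2/3) = -746/3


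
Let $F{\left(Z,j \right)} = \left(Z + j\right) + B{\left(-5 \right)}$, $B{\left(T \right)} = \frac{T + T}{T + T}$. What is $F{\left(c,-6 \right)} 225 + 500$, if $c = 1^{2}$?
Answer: $-400$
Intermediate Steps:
$B{\left(T \right)} = 1$ ($B{\left(T \right)} = \frac{2 T}{2 T} = 2 T \frac{1}{2 T} = 1$)
$c = 1$
$F{\left(Z,j \right)} = 1 + Z + j$ ($F{\left(Z,j \right)} = \left(Z + j\right) + 1 = 1 + Z + j$)
$F{\left(c,-6 \right)} 225 + 500 = \left(1 + 1 - 6\right) 225 + 500 = \left(-4\right) 225 + 500 = -900 + 500 = -400$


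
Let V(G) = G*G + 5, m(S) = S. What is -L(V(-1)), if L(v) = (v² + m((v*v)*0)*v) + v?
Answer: -42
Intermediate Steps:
V(G) = 5 + G² (V(G) = G² + 5 = 5 + G²)
L(v) = v + v² (L(v) = (v² + ((v*v)*0)*v) + v = (v² + (v²*0)*v) + v = (v² + 0*v) + v = (v² + 0) + v = v² + v = v + v²)
-L(V(-1)) = -(5 + (-1)²)*(1 + (5 + (-1)²)) = -(5 + 1)*(1 + (5 + 1)) = -6*(1 + 6) = -6*7 = -1*42 = -42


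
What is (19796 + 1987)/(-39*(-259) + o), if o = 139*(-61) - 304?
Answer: 21783/1318 ≈ 16.527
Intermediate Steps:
o = -8783 (o = -8479 - 304 = -8783)
(19796 + 1987)/(-39*(-259) + o) = (19796 + 1987)/(-39*(-259) - 8783) = 21783/(10101 - 8783) = 21783/1318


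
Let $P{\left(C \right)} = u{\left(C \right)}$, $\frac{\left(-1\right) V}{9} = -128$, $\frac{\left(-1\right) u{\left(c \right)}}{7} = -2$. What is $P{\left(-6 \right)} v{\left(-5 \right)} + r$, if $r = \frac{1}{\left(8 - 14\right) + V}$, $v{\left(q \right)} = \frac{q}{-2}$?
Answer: $\frac{40111}{1146} \approx 35.001$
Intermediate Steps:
$u{\left(c \right)} = 14$ ($u{\left(c \right)} = \left(-7\right) \left(-2\right) = 14$)
$v{\left(q \right)} = - \frac{q}{2}$ ($v{\left(q \right)} = q \left(- \frac{1}{2}\right) = - \frac{q}{2}$)
$V = 1152$ ($V = \left(-9\right) \left(-128\right) = 1152$)
$P{\left(C \right)} = 14$
$r = \frac{1}{1146}$ ($r = \frac{1}{\left(8 - 14\right) + 1152} = \frac{1}{-6 + 1152} = \frac{1}{1146} \approx 0.0008726$)
$P{\left(-6 \right)} v{\left(-5 \right)} + r = 14 \left(\left(- \frac{1}{2}\right) \left(-5\right)\right) + \frac{1}{1146} = 14 \cdot \frac{5}{2} + \frac{1}{1146} = 35 + \frac{1}{1146} = \frac{40111}{1146}$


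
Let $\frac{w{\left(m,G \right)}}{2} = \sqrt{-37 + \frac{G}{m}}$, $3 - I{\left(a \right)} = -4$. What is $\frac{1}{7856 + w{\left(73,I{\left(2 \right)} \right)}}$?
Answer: $\frac{71686}{563166563} - \frac{i \sqrt{196662}}{2252666252} \approx 0.00012729 - 1.9686 \cdot 10^{-7} i$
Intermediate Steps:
$I{\left(a \right)} = 7$ ($I{\left(a \right)} = 3 - -4 = 3 + 4 = 7$)
$w{\left(m,G \right)} = 2 \sqrt{-37 + \frac{G}{m}}$
$\frac{1}{7856 + w{\left(73,I{\left(2 \right)} \right)}} = \frac{1}{7856 + 2 \sqrt{-37 + \frac{7}{73}}} = \frac{1}{7856 + 2 \sqrt{- \frac{2694}{73}}} = \frac{1}{7856 + 2 \frac{i \sqrt{196662}}{73}} = \frac{1}{7856 + \frac{2 i \sqrt{196662}}{73}}$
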